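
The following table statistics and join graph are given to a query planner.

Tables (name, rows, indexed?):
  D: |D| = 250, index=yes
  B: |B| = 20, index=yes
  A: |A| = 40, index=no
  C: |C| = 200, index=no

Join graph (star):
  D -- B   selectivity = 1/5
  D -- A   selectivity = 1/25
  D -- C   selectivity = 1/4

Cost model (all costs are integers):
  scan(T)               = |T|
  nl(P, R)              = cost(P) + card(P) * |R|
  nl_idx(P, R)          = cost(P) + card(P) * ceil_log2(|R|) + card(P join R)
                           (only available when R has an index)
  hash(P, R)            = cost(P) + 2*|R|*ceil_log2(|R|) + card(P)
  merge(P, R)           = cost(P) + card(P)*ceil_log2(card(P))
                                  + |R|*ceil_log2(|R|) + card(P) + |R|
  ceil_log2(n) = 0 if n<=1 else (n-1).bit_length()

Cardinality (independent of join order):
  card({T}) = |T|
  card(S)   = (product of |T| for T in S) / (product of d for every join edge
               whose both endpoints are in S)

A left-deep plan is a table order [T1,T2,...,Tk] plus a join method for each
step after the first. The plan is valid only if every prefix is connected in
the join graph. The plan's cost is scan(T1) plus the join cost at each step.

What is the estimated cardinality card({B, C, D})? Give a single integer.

50000

Tables in S: B(20), C(200), D(250)
Edges inside S: D-B(d=5), D-C(d=4)
numerator = 20 * 200 * 250 = 1000000
denominator = 5 * 4 = 20
card(S) = 1000000 / 20 = 50000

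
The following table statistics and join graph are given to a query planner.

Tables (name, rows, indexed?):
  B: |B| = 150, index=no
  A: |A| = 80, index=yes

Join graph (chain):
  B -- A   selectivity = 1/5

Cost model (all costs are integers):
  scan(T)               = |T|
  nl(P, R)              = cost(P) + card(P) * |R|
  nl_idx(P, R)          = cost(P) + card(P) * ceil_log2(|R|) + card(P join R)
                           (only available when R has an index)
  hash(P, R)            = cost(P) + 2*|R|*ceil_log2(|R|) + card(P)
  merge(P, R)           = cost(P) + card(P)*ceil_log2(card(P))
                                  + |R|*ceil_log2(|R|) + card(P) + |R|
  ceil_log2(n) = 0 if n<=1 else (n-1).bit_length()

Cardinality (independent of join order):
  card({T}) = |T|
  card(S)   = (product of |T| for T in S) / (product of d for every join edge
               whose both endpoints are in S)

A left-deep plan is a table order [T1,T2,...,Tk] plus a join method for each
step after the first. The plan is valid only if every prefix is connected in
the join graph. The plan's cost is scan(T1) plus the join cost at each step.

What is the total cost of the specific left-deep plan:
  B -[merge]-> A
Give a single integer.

2140

step 1: scan B: cost=150, card=150
step 2: join A via merge
    card(P join A) = 150*80/(5) = 2400
    cost = 150 + 150*8 + 80*7 + 150 + 80 = 2140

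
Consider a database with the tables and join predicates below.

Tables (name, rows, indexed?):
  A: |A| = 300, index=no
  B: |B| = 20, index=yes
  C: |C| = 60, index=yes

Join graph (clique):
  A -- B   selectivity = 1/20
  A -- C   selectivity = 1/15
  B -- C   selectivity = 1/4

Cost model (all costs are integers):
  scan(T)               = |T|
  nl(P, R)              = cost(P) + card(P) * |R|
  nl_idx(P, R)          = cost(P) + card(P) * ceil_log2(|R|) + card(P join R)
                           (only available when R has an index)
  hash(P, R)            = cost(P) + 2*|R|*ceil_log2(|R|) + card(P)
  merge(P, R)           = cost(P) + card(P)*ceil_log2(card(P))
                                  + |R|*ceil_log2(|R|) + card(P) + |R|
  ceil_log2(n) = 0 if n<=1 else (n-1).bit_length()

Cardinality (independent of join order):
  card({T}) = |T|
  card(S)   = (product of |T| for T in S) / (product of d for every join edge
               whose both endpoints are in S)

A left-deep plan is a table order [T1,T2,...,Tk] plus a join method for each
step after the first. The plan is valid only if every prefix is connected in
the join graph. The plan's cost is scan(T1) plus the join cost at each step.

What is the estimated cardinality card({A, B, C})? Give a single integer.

300

Tables in S: A(300), B(20), C(60)
Edges inside S: A-B(d=20), A-C(d=15), B-C(d=4)
numerator = 300 * 20 * 60 = 360000
denominator = 20 * 15 * 4 = 1200
card(S) = 360000 / 1200 = 300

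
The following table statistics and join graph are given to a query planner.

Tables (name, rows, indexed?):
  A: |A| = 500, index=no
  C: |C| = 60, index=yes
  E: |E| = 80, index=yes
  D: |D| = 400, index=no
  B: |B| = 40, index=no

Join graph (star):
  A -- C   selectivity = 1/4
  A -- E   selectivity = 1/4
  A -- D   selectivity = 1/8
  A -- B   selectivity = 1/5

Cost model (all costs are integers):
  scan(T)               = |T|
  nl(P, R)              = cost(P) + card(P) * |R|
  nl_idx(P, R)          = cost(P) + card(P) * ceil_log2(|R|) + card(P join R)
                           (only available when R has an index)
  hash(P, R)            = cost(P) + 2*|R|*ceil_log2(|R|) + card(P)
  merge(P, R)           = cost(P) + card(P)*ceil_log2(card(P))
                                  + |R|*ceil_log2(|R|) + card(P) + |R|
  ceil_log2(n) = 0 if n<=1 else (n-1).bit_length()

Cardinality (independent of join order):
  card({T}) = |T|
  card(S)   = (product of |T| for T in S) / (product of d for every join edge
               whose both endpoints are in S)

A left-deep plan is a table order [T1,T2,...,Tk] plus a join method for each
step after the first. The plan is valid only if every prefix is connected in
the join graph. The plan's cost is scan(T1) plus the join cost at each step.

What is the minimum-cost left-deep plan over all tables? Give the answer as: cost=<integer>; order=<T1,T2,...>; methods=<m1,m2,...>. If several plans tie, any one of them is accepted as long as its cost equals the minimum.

Selinger DP (subsets sized 1..n):
  {A}: scan cost=500, card=500
  {C}: scan cost=60, card=60
  {E}: scan cost=80, card=80
  {D}: scan cost=400, card=400
  {B}: scan cost=40, card=40
  {AC}: card=7500; try (C,hash)→1720, (A,merge)→5480, (C,merge)→5920, (A,hash)→9120, (C,nl_idx)→11000, (A,nl)→30060 …(+1); best=1720 via (C,hash)
  {AE}: card=10000; try (E,hash)→2120, (A,merge)→5720, (E,merge)→6140, (A,hash)→9160, (E,nl_idx)→14000, (A,nl)→40080 …(+1); best=2120 via (E,hash)
  {AD}: card=25000; try (D,hash)→8200, (A,merge)→9400, (D,merge)→9500, (A,hash)→9800, (A,nl)→200400, (D,nl)→200500; best=8200 via (D,hash)
  {AB}: card=4000; try (B,hash)→1480, (A,merge)→5320, (B,merge)→5780, (A,hash)→9080, (A,nl)→20040, (B,nl)→20500; best=1480 via (B,hash)
  {ACE}: card=150000; try (E,hash)→10340, (C,hash)→12840, (E,merge)→107360, (C,merge)→152540, (E,nl_idx)→204220, (C,nl_idx)→212120 …(+2); best=10340 via (E,hash)
  {ACD}: card=375000; try (D,hash)→16420, (C,hash)→33920, (D,merge)→110720, (C,merge)→408620, (C,nl_idx)→533200, (C,nl)→1508200 …(+1); best=16420 via (D,hash)
  {ABC}: card=60000; try (C,hash)→6200, (B,hash)→9700, (C,merge)→53900, (C,nl_idx)→85480, (B,merge)→107000, (C,nl)→241480 …(+1); best=6200 via (C,hash)
  {ADE}: card=500000; try (D,hash)→19320, (E,hash)→34320, (D,merge)→156120, (E,merge)→408840, (E,nl_idx)→683200, (E,nl)→2008200 …(+1); best=19320 via (D,hash)
  {ABE}: card=80000; try (E,hash)→6600, (B,hash)→12600, (E,merge)→54120, (E,nl_idx)→109480, (B,merge)→152400, (E,nl)→321480 …(+1); best=6600 via (E,hash)
  {ABD}: card=200000; try (D,hash)→12680, (B,hash)→33680, (D,merge)→57480, (B,merge)→408480, (B,nl)→1008200, (D,nl)→1601480; best=12680 via (D,hash)
  {ACDE}: card=7500000; try (D,hash)→167540, (E,hash)→392540, (C,hash)→520040, (D,merge)→2864340, (E,merge)→7517060, (C,merge)→10019740 …(+5); best=167540 via (D,hash)
  {ABCE}: card=1200000; try (E,hash)→67320, (C,hash)→87320, (B,hash)→160820, (E,merge)→1026840, (C,merge)→1447020, (E,nl_idx)→1626200 …(+5); best=67320 via (E,hash)
  {ABCD}: card=3000000; try (D,hash)→73400, (C,hash)→213400, (B,hash)→391900, (D,merge)→1030200, (C,merge)→3813100, (C,nl_idx)→4212680 …(+4); best=73400 via (D,hash)
  {ABDE}: card=4000000; try (D,hash)→93800, (E,hash)→213800, (B,hash)→519800, (D,merge)→1450600, (E,merge)→3813320, (E,nl_idx)→5412680 …(+4); best=93800 via (D,hash)
  {ABCDE}: card=60000000; try (D,hash)→1274520, (E,hash)→3074520, (C,hash)→4094520, (B,hash)→7668020, (D,merge)→26471320, (E,merge)→69074040 …(+8); best=1274520 via (D,hash)

cost=1274520; order=A,B,C,E,D; methods=hash,hash,hash,hash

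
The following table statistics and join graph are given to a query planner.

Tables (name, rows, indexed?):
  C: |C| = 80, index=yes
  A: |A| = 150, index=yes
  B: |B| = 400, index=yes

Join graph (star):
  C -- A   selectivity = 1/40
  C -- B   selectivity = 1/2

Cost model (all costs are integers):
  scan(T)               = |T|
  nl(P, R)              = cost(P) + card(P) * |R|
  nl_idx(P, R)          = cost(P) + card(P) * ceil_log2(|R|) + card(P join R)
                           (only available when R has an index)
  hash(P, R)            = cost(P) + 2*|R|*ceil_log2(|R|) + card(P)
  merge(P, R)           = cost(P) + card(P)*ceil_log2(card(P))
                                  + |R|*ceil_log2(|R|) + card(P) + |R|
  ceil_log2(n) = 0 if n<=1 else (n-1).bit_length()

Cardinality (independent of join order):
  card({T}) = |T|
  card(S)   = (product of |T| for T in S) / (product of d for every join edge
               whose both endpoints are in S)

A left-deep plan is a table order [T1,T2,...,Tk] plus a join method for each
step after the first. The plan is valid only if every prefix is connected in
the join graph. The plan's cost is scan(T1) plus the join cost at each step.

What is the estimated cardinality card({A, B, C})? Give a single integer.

60000

Tables in S: A(150), B(400), C(80)
Edges inside S: C-A(d=40), C-B(d=2)
numerator = 150 * 400 * 80 = 4800000
denominator = 40 * 2 = 80
card(S) = 4800000 / 80 = 60000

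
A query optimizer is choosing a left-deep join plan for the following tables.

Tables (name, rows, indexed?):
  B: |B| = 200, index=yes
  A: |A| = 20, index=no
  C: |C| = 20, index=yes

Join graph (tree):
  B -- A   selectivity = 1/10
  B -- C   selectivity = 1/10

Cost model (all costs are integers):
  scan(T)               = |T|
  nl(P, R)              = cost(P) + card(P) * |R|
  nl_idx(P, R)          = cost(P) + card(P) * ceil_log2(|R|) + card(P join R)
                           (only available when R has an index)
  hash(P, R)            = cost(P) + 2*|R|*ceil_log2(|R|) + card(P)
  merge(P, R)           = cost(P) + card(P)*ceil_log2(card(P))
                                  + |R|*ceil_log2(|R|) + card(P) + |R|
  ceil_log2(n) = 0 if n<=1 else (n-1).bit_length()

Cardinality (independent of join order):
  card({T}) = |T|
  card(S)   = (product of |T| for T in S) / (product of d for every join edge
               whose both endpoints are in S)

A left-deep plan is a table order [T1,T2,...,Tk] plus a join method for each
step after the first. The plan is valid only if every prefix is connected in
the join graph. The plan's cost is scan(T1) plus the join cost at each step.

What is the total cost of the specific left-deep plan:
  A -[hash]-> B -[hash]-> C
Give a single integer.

step 1: scan A: cost=20, card=20
step 2: join B via hash
    card(P join B) = 20*200/(10) = 400
    cost = 20 + 2*200*8 + 20 = 3240
step 3: join C via hash
    card(P join C) = 400*20/(10) = 800
    cost = 3240 + 2*20*5 + 400 = 3840

3840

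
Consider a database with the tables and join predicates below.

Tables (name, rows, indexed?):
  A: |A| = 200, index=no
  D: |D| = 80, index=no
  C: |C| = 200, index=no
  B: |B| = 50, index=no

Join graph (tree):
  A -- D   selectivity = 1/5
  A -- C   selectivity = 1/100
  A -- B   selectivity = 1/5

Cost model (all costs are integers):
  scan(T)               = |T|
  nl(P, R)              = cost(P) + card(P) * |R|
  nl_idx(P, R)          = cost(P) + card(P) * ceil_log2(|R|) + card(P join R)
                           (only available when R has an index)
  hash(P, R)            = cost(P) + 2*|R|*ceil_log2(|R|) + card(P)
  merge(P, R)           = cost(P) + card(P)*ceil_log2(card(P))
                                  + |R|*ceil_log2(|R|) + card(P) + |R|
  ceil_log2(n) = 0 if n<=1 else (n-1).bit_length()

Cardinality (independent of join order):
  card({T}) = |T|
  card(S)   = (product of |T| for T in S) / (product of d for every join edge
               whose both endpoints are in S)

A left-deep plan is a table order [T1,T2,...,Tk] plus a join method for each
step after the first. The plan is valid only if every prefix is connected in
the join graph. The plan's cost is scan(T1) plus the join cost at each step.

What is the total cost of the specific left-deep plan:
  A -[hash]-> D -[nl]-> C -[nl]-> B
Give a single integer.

step 1: scan A: cost=200, card=200
step 2: join D via hash
    card(P join D) = 200*80/(5) = 3200
    cost = 200 + 2*80*7 + 200 = 1520
step 3: join C via nl
    card(P join C) = 3200*200/(100) = 6400
    cost = 1520 + 3200*200 = 641520
step 4: join B via nl
    card(P join B) = 6400*50/(5) = 64000
    cost = 641520 + 6400*50 = 961520

961520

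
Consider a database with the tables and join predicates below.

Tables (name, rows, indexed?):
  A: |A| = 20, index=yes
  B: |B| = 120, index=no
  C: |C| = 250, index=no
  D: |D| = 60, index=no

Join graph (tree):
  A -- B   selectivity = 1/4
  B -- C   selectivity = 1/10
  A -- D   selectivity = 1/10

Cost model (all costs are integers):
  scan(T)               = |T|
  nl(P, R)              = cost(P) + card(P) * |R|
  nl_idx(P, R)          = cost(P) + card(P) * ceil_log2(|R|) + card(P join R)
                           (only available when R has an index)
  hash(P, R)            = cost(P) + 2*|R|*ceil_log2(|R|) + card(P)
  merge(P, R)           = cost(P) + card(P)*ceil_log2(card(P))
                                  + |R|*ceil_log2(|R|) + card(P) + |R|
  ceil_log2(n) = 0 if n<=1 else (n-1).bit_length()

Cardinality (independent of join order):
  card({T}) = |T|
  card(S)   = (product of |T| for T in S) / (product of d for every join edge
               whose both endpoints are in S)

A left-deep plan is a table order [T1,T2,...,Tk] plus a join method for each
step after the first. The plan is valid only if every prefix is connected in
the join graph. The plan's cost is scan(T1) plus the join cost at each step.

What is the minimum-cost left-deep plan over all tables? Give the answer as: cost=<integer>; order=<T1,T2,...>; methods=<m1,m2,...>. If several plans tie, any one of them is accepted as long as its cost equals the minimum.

Selinger DP (subsets sized 1..n):
  {A}: scan cost=20, card=20
  {B}: scan cost=120, card=120
  {C}: scan cost=250, card=250
  {D}: scan cost=60, card=60
  {AB}: card=600; try (A,hash)→440, (B,merge)→1100, (A,merge)→1200, (A,nl_idx)→1320, (B,hash)→1720, (B,nl)→2420 …(+1); best=440 via (A,hash)
  {AD}: card=120; try (A,hash)→320, (A,nl_idx)→480, (D,merge)→560, (A,merge)→600, (D,hash)→760, (D,nl)→1220 …(+1); best=320 via (A,hash)
  {BC}: card=3000; try (B,hash)→2180, (C,merge)→3330, (B,merge)→3460, (C,hash)→4240, (C,nl)→30120, (B,nl)→30250; best=2180 via (B,hash)
  {ABC}: card=15000; try (C,hash)→5040, (A,hash)→5380, (C,merge)→9290, (A,nl_idx)→32180, (A,merge)→41300, (A,nl)→62180 …(+1); best=5040 via (C,hash)
  {ABD}: card=3600; try (D,hash)→1760, (B,hash)→2120, (B,merge)→2240, (D,merge)→7460, (B,nl)→14720, (D,nl)→36440; best=1760 via (D,hash)
  {ABCD}: card=90000; try (C,hash)→9360, (D,hash)→20760, (C,merge)→50810, (D,merge)→230460, (C,nl)→901760, (D,nl)→905040; best=9360 via (C,hash)

cost=9360; order=B,A,D,C; methods=hash,hash,hash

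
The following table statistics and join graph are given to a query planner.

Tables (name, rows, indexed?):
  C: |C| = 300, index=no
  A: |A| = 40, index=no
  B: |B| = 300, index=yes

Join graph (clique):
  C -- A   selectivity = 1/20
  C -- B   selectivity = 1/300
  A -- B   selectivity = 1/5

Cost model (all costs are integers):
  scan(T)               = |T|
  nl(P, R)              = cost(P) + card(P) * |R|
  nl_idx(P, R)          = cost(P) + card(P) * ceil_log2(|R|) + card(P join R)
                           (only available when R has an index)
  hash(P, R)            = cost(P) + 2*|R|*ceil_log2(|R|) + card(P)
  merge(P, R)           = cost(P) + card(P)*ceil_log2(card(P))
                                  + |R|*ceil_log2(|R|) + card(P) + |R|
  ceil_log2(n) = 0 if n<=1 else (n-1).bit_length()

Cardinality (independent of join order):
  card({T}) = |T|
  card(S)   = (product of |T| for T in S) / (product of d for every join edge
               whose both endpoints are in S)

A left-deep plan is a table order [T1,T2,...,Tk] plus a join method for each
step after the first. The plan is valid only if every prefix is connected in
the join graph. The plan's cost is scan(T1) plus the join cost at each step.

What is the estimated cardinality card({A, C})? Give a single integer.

Tables in S: A(40), C(300)
Edges inside S: C-A(d=20)
numerator = 40 * 300 = 12000
denominator = 20 = 20
card(S) = 12000 / 20 = 600

600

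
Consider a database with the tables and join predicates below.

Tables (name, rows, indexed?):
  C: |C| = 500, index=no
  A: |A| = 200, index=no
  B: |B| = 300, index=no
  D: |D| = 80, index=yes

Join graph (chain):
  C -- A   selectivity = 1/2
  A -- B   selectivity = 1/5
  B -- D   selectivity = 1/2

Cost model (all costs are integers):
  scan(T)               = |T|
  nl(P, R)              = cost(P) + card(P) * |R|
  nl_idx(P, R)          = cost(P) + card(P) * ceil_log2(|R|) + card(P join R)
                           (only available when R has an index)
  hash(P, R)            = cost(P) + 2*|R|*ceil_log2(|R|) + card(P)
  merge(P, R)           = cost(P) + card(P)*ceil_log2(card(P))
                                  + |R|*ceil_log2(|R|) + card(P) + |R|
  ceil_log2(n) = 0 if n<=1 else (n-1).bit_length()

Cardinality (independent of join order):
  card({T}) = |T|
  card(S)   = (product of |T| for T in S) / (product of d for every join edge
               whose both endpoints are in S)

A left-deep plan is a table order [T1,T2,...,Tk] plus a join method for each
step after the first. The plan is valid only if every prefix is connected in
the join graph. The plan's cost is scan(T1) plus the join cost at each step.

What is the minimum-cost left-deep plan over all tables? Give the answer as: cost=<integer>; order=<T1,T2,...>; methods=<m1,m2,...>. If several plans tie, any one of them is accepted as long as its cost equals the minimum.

Selinger DP (subsets sized 1..n):
  {C}: scan cost=500, card=500
  {A}: scan cost=200, card=200
  {B}: scan cost=300, card=300
  {D}: scan cost=80, card=80
  {AC}: card=50000; try (A,hash)→4200, (C,merge)→7000, (A,merge)→7300, (C,hash)→9400, (C,nl)→100200, (A,nl)→100500; best=4200 via (A,hash)
  {AB}: card=12000; try (A,hash)→3800, (B,merge)→5000, (A,merge)→5100, (B,hash)→5800, (B,nl)→60200, (A,nl)→60300; best=3800 via (A,hash)
  {BD}: card=12000; try (D,hash)→1720, (B,merge)→3720, (D,merge)→3940, (B,hash)→5560, (D,nl_idx)→14400, (B,nl)→24080 …(+1); best=1720 via (D,hash)
  {ABC}: card=3000000; try (C,hash)→24800, (B,hash)→59600, (C,merge)→188800, (B,merge)→857200, (C,nl)→6003800, (B,nl)→15004200; best=24800 via (C,hash)
  {ABD}: card=480000; try (D,hash)→16920, (A,hash)→16920, (A,merge)→183520, (D,merge)→184440, (D,nl_idx)→567800, (D,nl)→963800 …(+1); best=16920 via (D,hash)
  {ABCD}: card=120000000; try (C,hash)→505920, (D,hash)→3025920, (C,merge)→9621920, (D,merge)→69025440, (D,nl_idx)→141024800, (C,nl)→240016920 …(+1); best=505920 via (C,hash)

cost=505920; order=B,A,D,C; methods=hash,hash,hash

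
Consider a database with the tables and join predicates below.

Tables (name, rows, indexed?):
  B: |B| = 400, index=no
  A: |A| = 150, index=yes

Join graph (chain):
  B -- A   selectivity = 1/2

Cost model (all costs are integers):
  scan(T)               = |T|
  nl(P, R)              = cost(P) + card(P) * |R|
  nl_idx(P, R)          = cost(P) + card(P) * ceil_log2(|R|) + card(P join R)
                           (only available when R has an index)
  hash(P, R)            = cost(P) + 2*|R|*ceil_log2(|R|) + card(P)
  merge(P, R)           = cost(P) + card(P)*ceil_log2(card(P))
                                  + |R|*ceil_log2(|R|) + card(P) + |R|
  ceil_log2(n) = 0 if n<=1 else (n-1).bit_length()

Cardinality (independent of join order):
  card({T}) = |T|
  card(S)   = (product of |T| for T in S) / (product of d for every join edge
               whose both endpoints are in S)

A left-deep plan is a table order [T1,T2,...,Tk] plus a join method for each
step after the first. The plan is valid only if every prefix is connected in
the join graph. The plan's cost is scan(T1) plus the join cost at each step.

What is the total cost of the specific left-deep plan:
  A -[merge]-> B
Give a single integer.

step 1: scan A: cost=150, card=150
step 2: join B via merge
    card(P join B) = 150*400/(2) = 30000
    cost = 150 + 150*8 + 400*9 + 150 + 400 = 5500

5500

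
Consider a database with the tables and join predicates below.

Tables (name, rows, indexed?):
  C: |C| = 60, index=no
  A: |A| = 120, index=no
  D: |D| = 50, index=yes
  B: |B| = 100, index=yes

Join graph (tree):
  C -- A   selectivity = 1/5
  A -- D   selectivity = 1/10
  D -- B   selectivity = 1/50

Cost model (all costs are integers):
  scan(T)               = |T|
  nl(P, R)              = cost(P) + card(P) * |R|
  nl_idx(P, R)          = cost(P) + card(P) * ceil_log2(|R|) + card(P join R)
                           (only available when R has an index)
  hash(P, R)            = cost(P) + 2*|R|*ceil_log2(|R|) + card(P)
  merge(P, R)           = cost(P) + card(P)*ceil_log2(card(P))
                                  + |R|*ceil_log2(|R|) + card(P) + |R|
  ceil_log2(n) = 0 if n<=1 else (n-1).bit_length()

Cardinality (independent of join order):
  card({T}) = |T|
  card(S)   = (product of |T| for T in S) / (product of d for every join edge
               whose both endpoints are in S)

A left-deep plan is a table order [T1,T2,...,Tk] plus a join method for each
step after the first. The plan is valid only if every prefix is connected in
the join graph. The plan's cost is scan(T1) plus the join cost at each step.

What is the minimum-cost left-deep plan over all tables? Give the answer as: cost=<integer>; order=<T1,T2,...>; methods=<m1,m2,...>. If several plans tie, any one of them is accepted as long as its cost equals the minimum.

Selinger DP (subsets sized 1..n):
  {C}: scan cost=60, card=60
  {A}: scan cost=120, card=120
  {D}: scan cost=50, card=50
  {B}: scan cost=100, card=100
  {AC}: card=1440; try (C,hash)→960, (A,merge)→1440, (C,merge)→1500, (A,hash)→1800, (A,nl)→7260, (C,nl)→7320; best=960 via (C,hash)
  {AD}: card=600; try (D,hash)→840, (A,merge)→1360, (D,merge)→1430, (D,nl_idx)→1440, (A,hash)→1780, (A,nl)→6050 …(+1); best=840 via (D,hash)
  {BD}: card=100; try (B,nl_idx)→500, (D,hash)→800, (D,nl_idx)→800, (B,merge)→1200, (D,merge)→1250, (B,hash)→1500 …(+2); best=500 via (B,nl_idx)
  {ACD}: card=7200; try (C,hash)→2160, (D,hash)→3000, (C,merge)→7860, (D,nl_idx)→16800, (D,merge)→18590, (C,nl)→36840 …(+1); best=2160 via (C,hash)
  {ABD}: card=1200; try (A,merge)→2260, (A,hash)→2280, (B,hash)→2840, (B,nl_idx)→6240, (B,merge)→8240, (A,nl)→12500 …(+1); best=2260 via (A,merge)
  {ABCD}: card=14400; try (C,hash)→4180, (B,hash)→10760, (C,merge)→17080, (B,nl_idx)→66960, (C,nl)→74260, (B,merge)→103760 …(+1); best=4180 via (C,hash)

cost=4180; order=D,B,A,C; methods=nl_idx,merge,hash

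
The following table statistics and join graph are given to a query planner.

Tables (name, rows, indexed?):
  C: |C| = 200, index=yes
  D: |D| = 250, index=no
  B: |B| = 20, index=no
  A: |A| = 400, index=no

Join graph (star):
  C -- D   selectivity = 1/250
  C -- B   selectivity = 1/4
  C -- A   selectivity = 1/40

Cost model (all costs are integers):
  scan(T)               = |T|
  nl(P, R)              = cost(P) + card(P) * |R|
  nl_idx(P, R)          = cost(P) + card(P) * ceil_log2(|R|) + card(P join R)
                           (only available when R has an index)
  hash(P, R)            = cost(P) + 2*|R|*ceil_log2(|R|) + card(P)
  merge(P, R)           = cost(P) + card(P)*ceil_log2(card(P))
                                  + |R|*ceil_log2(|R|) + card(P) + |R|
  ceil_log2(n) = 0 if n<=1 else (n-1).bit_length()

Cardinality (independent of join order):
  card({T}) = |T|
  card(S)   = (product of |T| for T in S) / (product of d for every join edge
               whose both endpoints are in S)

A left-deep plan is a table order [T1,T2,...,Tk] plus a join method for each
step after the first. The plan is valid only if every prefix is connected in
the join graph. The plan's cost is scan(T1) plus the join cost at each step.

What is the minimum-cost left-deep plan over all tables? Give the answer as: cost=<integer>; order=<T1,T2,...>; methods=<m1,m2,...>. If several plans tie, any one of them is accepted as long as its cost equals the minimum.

Selinger DP (subsets sized 1..n):
  {C}: scan cost=200, card=200
  {D}: scan cost=250, card=250
  {B}: scan cost=20, card=20
  {A}: scan cost=400, card=400
  {CD}: card=200; try (C,nl_idx)→2450, (C,hash)→3700, (D,merge)→4250, (C,merge)→4300, (D,hash)→4400, (D,nl)→50200 …(+1); best=2450 via (C,nl_idx)
  {BC}: card=1000; try (B,hash)→600, (C,nl_idx)→1180, (C,merge)→1940, (B,merge)→2120, (C,hash)→3240, (C,nl)→4020 …(+1); best=600 via (B,hash)
  {AC}: card=2000; try (C,hash)→4000, (C,nl_idx)→5600, (A,merge)→6000, (C,merge)→6200, (A,hash)→7600, (A,nl)→80200 …(+1); best=4000 via (C,hash)
  {BCD}: card=1000; try (B,hash)→2850, (B,merge)→4370, (D,hash)→5600, (B,nl)→6450, (D,merge)→13850, (D,nl)→250600; best=2850 via (B,hash)
  {ACD}: card=2000; try (A,merge)→8250, (A,hash)→9850, (D,hash)→10000, (D,merge)→30250, (A,nl)→82450, (D,nl)→504000; best=8250 via (A,merge)
  {ABC}: card=10000; try (B,hash)→6200, (A,hash)→8800, (A,merge)→15600, (B,merge)→28120, (B,nl)→44000, (A,nl)→400600; best=6200 via (B,hash)
  {ABCD}: card=10000; try (B,hash)→10450, (A,hash)→11050, (A,merge)→17850, (D,hash)→20200, (B,merge)→32370, (B,nl)→48250 …(+3); best=10450 via (B,hash)

cost=10450; order=D,C,A,B; methods=nl_idx,merge,hash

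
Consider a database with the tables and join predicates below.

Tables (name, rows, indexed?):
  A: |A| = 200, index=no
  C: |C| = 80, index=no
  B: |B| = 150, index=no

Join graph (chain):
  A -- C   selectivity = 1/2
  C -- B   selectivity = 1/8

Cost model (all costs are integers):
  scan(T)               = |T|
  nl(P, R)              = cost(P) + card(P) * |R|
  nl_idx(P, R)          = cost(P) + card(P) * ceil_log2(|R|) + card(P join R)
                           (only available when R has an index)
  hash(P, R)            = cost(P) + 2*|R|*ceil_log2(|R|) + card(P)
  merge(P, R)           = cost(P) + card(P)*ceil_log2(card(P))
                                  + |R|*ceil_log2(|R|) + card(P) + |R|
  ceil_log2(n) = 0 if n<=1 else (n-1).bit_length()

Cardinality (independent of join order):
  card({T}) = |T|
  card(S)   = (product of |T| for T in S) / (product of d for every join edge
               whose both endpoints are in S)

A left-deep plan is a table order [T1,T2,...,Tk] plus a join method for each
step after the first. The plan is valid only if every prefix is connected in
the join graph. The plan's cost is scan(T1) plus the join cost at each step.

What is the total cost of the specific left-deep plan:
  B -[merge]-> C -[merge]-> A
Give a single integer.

21940

step 1: scan B: cost=150, card=150
step 2: join C via merge
    card(P join C) = 150*80/(8) = 1500
    cost = 150 + 150*8 + 80*7 + 150 + 80 = 2140
step 3: join A via merge
    card(P join A) = 1500*200/(2) = 150000
    cost = 2140 + 1500*11 + 200*8 + 1500 + 200 = 21940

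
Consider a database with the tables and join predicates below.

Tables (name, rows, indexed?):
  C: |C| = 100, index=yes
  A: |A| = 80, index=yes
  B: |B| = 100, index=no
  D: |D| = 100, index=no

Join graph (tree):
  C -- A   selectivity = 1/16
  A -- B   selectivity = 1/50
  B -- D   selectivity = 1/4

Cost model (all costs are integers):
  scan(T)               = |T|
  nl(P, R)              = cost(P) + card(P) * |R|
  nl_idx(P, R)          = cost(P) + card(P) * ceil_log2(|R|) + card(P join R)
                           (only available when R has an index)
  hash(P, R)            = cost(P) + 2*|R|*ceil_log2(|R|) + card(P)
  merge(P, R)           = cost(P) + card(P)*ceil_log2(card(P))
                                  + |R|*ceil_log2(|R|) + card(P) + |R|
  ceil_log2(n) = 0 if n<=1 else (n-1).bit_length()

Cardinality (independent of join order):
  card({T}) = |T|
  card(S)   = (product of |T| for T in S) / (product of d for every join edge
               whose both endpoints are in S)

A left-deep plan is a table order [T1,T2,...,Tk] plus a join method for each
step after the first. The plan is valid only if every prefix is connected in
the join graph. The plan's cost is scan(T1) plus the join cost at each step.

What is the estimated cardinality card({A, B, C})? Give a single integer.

1000

Tables in S: A(80), B(100), C(100)
Edges inside S: C-A(d=16), A-B(d=50)
numerator = 80 * 100 * 100 = 800000
denominator = 16 * 50 = 800
card(S) = 800000 / 800 = 1000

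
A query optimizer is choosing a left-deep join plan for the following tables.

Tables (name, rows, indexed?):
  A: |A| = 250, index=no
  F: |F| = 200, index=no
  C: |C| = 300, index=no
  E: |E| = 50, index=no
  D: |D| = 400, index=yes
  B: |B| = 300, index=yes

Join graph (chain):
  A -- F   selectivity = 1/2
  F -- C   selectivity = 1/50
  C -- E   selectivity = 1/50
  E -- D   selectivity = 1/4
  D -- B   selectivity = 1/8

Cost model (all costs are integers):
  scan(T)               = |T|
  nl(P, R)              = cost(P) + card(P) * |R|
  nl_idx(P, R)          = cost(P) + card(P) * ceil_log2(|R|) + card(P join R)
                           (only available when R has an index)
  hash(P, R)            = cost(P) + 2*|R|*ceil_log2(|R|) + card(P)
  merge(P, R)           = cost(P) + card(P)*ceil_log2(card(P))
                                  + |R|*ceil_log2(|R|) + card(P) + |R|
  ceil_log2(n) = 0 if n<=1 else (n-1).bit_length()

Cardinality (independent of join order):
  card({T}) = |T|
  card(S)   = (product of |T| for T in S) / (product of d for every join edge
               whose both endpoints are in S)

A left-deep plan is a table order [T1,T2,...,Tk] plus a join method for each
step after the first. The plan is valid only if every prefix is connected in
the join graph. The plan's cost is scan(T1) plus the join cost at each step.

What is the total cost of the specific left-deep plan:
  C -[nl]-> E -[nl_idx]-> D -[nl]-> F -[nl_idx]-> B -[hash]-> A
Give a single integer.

step 1: scan C: cost=300, card=300
step 2: join E via nl
    card(P join E) = 300*50/(50) = 300
    cost = 300 + 300*50 = 15300
step 3: join D via nl_idx
    card(P join D) = 300*400/(4) = 30000
    cost = 15300 + 300*9 + 30000 = 48000
step 4: join F via nl
    card(P join F) = 30000*200/(50) = 120000
    cost = 48000 + 30000*200 = 6048000
step 5: join B via nl_idx
    card(P join B) = 120000*300/(8) = 4500000
    cost = 6048000 + 120000*9 + 4500000 = 11628000
step 6: join A via hash
    card(P join A) = 4500000*250/(2) = 562500000
    cost = 11628000 + 2*250*8 + 4500000 = 16132000

16132000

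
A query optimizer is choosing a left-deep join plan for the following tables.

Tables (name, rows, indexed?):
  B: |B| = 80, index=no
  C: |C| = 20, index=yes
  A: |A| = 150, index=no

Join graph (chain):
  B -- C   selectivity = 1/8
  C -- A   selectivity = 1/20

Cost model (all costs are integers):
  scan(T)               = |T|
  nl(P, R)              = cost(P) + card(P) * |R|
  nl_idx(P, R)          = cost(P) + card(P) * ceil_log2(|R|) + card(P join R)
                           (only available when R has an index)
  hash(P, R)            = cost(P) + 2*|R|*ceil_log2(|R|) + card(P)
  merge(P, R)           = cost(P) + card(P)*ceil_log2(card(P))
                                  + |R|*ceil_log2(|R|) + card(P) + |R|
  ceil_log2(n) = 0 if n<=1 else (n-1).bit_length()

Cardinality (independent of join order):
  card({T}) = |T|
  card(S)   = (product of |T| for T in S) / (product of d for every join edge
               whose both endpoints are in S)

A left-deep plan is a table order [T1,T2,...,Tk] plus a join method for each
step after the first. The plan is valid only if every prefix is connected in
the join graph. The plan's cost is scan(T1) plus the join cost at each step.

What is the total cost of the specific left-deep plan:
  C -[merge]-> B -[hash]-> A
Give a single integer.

3380

step 1: scan C: cost=20, card=20
step 2: join B via merge
    card(P join B) = 20*80/(8) = 200
    cost = 20 + 20*5 + 80*7 + 20 + 80 = 780
step 3: join A via hash
    card(P join A) = 200*150/(20) = 1500
    cost = 780 + 2*150*8 + 200 = 3380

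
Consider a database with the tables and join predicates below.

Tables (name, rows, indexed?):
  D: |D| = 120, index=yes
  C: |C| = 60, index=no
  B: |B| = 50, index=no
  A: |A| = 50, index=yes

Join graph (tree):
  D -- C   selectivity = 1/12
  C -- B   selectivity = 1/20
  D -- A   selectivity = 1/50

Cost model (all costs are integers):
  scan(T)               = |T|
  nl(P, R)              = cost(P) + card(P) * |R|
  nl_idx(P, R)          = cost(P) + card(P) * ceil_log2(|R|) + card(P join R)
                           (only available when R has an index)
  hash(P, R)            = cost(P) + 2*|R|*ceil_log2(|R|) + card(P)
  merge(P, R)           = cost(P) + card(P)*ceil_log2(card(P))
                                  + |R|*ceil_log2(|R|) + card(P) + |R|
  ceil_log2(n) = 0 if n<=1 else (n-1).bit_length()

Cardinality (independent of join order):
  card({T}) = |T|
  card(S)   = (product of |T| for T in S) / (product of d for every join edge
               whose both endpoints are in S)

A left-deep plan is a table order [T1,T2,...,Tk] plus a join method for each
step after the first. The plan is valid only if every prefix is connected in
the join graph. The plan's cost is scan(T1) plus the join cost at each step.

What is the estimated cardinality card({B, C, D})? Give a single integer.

Tables in S: B(50), C(60), D(120)
Edges inside S: D-C(d=12), C-B(d=20)
numerator = 50 * 60 * 120 = 360000
denominator = 12 * 20 = 240
card(S) = 360000 / 240 = 1500

1500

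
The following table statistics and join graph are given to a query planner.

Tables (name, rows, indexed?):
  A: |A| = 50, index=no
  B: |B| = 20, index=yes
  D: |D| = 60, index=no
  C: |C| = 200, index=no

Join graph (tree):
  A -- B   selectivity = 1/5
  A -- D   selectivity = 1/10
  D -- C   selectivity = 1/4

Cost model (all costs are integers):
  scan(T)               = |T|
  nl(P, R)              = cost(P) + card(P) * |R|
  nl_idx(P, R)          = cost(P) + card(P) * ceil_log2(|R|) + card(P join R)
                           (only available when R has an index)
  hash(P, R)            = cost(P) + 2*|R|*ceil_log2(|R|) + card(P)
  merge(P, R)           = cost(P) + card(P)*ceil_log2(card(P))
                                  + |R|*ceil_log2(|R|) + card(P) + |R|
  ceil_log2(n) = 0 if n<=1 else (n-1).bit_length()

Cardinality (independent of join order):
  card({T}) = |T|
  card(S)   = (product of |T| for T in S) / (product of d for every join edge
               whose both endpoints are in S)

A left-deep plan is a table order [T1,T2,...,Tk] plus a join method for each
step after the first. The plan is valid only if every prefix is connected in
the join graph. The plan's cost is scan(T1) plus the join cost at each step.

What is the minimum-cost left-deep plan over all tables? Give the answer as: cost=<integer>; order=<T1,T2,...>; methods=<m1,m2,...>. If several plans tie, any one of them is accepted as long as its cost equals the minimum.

cost=5620; order=A,B,D,C; methods=hash,hash,hash

Selinger DP (subsets sized 1..n):
  {A}: scan cost=50, card=50
  {B}: scan cost=20, card=20
  {D}: scan cost=60, card=60
  {C}: scan cost=200, card=200
  {AB}: card=200; try (B,hash)→300, (A,merge)→490, (B,nl_idx)→500, (B,merge)→520, (A,hash)→640, (A,nl)→1020 …(+1); best=300 via (B,hash)
  {AD}: card=300; try (A,hash)→720, (D,hash)→820, (D,merge)→820, (A,merge)→830, (D,nl)→3050, (A,nl)→3060; best=720 via (A,hash)
  {CD}: card=3000; try (D,hash)→1120, (C,merge)→2280, (D,merge)→2420, (C,hash)→3320, (C,nl)→12060, (D,nl)→12200; best=1120 via (D,hash)
  {ABD}: card=1200; try (D,hash)→1220, (B,hash)→1220, (D,merge)→2520, (B,nl_idx)→3420, (B,merge)→3840, (B,nl)→6720 …(+1); best=1220 via (D,hash)
  {ACD}: card=15000; try (C,hash)→4220, (A,hash)→4720, (C,merge)→5520, (A,merge)→40470, (C,nl)→60720, (A,nl)→151120; best=4220 via (C,hash)
  {ABCD}: card=60000; try (C,hash)→5620, (C,merge)→17420, (B,hash)→19420, (B,nl_idx)→139220, (B,merge)→229340, (C,nl)→241220 …(+1); best=5620 via (C,hash)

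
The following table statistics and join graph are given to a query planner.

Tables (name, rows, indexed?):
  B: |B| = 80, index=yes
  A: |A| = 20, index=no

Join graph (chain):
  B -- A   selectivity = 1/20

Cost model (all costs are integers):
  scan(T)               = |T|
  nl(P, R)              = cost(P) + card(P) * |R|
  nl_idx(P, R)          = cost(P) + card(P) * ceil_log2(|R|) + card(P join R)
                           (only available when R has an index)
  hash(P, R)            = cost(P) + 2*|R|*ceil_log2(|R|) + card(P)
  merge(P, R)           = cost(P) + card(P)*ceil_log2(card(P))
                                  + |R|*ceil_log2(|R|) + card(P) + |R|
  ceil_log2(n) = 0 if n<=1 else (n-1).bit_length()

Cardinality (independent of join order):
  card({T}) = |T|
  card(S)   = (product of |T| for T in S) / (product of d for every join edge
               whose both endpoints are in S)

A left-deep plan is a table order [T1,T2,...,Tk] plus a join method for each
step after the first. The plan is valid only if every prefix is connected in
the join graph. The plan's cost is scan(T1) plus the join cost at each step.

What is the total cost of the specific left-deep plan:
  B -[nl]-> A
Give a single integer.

step 1: scan B: cost=80, card=80
step 2: join A via nl
    card(P join A) = 80*20/(20) = 80
    cost = 80 + 80*20 = 1680

1680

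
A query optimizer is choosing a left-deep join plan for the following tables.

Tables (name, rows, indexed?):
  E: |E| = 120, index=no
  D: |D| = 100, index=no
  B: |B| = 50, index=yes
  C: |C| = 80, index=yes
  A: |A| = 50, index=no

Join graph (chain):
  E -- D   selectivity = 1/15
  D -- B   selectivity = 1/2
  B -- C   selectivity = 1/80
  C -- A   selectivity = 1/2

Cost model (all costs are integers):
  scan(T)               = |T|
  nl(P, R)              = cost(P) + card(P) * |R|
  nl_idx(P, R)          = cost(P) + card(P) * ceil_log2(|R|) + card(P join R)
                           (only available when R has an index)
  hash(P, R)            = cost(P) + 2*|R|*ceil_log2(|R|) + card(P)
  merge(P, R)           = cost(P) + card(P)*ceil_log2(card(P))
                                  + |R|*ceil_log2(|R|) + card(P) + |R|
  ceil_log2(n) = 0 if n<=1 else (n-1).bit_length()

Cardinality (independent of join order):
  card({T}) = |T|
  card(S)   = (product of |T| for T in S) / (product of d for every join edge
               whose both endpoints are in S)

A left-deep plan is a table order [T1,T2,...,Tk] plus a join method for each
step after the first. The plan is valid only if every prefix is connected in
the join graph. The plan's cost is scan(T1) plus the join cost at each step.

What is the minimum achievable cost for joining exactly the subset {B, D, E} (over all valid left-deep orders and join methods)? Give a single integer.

3040

Selinger DP over subsets of {B,D,E}:
  {E}: scan cost=120, card=120
  {D}: scan cost=100, card=100
  {B}: scan cost=50, card=50
  {DE}: card=800; try (D,hash)→1640, (E,merge)→1860, (E,hash)→1880, (D,merge)→1880, (E,nl)→12100, (D,nl)→12120; best=1640 via (D,hash)
  {BD}: card=2500; try (B,hash)→800, (D,merge)→1200, (B,merge)→1250, (D,hash)→1500, (B,nl_idx)→3200, (D,nl)→5050 …(+1); best=800 via (B,hash)
  {BDE}: card=20000; try (B,hash)→3040, (E,hash)→4980, (B,merge)→10790, (B,nl_idx)→26440, (E,merge)→34260, (B,nl)→41640 …(+1); best=3040 via (B,hash)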